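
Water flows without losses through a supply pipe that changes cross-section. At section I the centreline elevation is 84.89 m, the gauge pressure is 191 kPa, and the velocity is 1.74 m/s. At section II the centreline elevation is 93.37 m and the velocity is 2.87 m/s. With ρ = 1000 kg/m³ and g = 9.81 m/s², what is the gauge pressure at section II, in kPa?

Pressure head at I: ψ₁ = P₁/(ρg) = 191×1000 / (1000 × 9.81) = 19.47 m.
Velocity heads: v₁²/2g = 1.74²/19.62 = 0.154 m; v₂²/2g = 2.87²/19.62 = 0.420 m.
Total head H = z₁ + ψ₁ + v₁²/2g = 84.89 + 19.47 + 0.154 = 104.51 m.
ψ₂ = H − z₂ − v₂²/2g = 104.51 − 93.37 − 0.420 = 10.72 m.
P₂ = ρgψ₂ = 1000 × 9.81 × 10.72 ≈ 105 kPa.

P₂ ≈ 105 kPa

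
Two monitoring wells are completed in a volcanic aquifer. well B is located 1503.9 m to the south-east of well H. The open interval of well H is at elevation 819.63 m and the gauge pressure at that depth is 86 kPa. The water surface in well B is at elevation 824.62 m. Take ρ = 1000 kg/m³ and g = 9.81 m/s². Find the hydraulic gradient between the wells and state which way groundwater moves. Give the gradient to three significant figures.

i ≈ 0.00251; groundwater flows toward the south-east

Pressure head at well H: ψ = P/(ρg) = 86×1000 / (1000 × 9.81) = 8.77 m.
Total head at well H: h = z + ψ = 819.63 + 8.77 = 828.40 m.
Total head at well B: h = 824.62 m (water level in the piezometer is the total head).
Head difference: h(well H) − h(well B) = 828.40 − 824.62 = 3.78 m.
Hydraulic gradient: i = |Δh| / L = 3.78 / 1503.9 = 0.00251.
Flow is from higher to lower head: from well H toward well B, i.e. toward the south-east.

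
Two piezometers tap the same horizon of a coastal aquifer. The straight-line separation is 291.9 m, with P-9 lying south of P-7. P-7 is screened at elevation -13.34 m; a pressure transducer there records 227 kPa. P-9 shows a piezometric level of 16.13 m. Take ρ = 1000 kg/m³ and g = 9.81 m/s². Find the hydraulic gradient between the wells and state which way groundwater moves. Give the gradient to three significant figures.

Pressure head at P-7: ψ = P/(ρg) = 227×1000 / (1000 × 9.81) = 23.14 m.
Total head at P-7: h = z + ψ = -13.34 + 23.14 = 9.80 m.
Total head at P-9: h = 16.13 m (water level in the piezometer is the total head).
Head difference: h(P-7) − h(P-9) = 9.80 − 16.13 = -6.33 m.
Hydraulic gradient: i = |Δh| / L = 6.33 / 291.9 = 0.0217.
Flow is from higher to lower head: from P-9 toward P-7, i.e. toward the north.

i ≈ 0.0217; groundwater flows toward the north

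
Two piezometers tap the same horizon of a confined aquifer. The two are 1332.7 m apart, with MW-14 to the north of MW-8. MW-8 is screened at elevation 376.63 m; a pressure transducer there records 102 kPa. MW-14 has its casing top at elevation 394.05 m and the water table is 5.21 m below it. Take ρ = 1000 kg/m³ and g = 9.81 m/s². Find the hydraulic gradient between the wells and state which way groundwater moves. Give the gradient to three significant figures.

Pressure head at MW-8: ψ = P/(ρg) = 102×1000 / (1000 × 9.81) = 10.40 m.
Total head at MW-8: h = z + ψ = 376.63 + 10.40 = 387.03 m.
Total head at MW-14: h = 394.05 − 5.21 = 388.84 m.
Head difference: h(MW-8) − h(MW-14) = 387.03 − 388.84 = -1.81 m.
Hydraulic gradient: i = |Δh| / L = 1.81 / 1332.7 = 0.00136.
Flow is from higher to lower head: from MW-14 toward MW-8, i.e. toward the south.

i ≈ 0.00136; groundwater flows toward the south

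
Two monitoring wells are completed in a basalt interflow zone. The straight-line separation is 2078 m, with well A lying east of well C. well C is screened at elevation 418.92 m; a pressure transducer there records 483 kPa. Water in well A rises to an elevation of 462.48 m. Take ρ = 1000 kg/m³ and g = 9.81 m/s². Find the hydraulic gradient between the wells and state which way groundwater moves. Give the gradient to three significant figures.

i ≈ 0.00273; groundwater flows toward the east

Pressure head at well C: ψ = P/(ρg) = 483×1000 / (1000 × 9.81) = 49.24 m.
Total head at well C: h = z + ψ = 418.92 + 49.24 = 468.16 m.
Total head at well A: h = 462.48 m (water level in the piezometer is the total head).
Head difference: h(well C) − h(well A) = 468.16 − 462.48 = 5.68 m.
Hydraulic gradient: i = |Δh| / L = 5.68 / 2078 = 0.00273.
Flow is from higher to lower head: from well C toward well A, i.e. toward the east.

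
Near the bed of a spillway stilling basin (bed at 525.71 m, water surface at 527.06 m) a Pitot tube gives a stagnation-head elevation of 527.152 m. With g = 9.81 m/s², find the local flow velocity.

Near the bed, under hydrostatic conditions, the piezometric head (z + ψ) equals the free-surface elevation, 527.06 m.
Velocity head = total − piezometric = 527.152 − 527.06 = 0.092 m.
v = √(2g·h_v) = √(2 × 9.81 × 0.092) = 1.34 m/s.

v ≈ 1.34 m/s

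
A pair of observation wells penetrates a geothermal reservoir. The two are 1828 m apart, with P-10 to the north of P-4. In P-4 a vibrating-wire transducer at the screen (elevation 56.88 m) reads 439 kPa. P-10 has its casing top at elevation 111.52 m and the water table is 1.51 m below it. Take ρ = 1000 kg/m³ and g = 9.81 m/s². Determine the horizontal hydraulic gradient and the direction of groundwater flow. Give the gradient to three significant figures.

i ≈ 0.00458; groundwater flows toward the south

Pressure head at P-4: ψ = P/(ρg) = 439×1000 / (1000 × 9.81) = 44.75 m.
Total head at P-4: h = z + ψ = 56.88 + 44.75 = 101.63 m.
Total head at P-10: h = 111.52 − 1.51 = 110.01 m.
Head difference: h(P-4) − h(P-10) = 101.63 − 110.01 = -8.38 m.
Hydraulic gradient: i = |Δh| / L = 8.38 / 1828 = 0.00458.
Flow is from higher to lower head: from P-10 toward P-4, i.e. toward the south.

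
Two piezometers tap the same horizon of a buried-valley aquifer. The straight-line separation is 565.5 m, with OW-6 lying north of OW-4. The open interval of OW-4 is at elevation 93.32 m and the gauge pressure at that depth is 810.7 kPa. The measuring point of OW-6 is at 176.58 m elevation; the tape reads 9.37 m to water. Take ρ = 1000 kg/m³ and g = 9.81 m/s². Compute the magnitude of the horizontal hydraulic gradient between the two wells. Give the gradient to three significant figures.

i ≈ 0.0155

Pressure head at OW-4: ψ = P/(ρg) = 810.7×1000 / (1000 × 9.81) = 82.64 m.
Total head at OW-4: h = z + ψ = 93.32 + 82.64 = 175.96 m.
Total head at OW-6: h = 176.58 − 9.37 = 167.21 m.
Head difference: h(OW-4) − h(OW-6) = 175.96 − 167.21 = 8.75 m.
Hydraulic gradient: i = |Δh| / L = 8.75 / 565.5 = 0.0155.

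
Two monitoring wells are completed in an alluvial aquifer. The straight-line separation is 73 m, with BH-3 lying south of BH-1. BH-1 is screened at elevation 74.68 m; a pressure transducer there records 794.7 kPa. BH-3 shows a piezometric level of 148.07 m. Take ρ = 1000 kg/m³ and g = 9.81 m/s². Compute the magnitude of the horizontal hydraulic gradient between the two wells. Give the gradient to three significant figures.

i ≈ 0.104

Pressure head at BH-1: ψ = P/(ρg) = 794.7×1000 / (1000 × 9.81) = 81.01 m.
Total head at BH-1: h = z + ψ = 74.68 + 81.01 = 155.69 m.
Total head at BH-3: h = 148.07 m (water level in the piezometer is the total head).
Head difference: h(BH-1) − h(BH-3) = 155.69 − 148.07 = 7.62 m.
Hydraulic gradient: i = |Δh| / L = 7.62 / 73 = 0.104.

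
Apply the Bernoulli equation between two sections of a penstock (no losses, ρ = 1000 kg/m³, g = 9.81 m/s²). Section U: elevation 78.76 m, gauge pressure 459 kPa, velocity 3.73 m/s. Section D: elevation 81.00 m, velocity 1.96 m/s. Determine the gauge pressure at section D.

Pressure head at U: ψ₁ = P₁/(ρg) = 459×1000 / (1000 × 9.81) = 46.79 m.
Velocity heads: v₁²/2g = 3.73²/19.62 = 0.709 m; v₂²/2g = 1.96²/19.62 = 0.196 m.
Total head H = z₁ + ψ₁ + v₁²/2g = 78.76 + 46.79 + 0.709 = 126.26 m.
ψ₂ = H − z₂ − v₂²/2g = 126.26 − 81.00 − 0.196 = 45.06 m.
P₂ = ρgψ₂ = 1000 × 9.81 × 45.06 ≈ 442 kPa.

P₂ ≈ 442 kPa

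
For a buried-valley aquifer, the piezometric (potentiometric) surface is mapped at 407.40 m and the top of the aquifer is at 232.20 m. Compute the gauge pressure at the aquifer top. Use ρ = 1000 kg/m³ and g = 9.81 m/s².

Pressure head at the aquifer top: ψ = h − z = 407.40 − 232.20 = 175.20 m.
P = ρgψ = 1000 × 9.81 × 175.20 = 1718712 Pa ≈ 1720 kPa.

P ≈ 1720 kPa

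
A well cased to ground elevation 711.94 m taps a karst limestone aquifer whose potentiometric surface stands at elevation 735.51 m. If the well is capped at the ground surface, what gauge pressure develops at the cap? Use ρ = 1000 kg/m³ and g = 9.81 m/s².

P ≈ 231 kPa

Head above the cap: Δh = 735.51 − 711.94 = 23.57 m.
P = ρgΔh = 1000 × 9.81 × 23.57 = 231222 Pa ≈ 231 kPa.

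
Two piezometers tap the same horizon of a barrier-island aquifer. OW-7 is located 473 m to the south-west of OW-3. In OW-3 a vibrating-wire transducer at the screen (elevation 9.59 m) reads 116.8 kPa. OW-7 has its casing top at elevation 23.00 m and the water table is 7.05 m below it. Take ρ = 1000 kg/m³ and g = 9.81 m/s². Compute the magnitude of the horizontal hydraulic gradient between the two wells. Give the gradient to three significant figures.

Pressure head at OW-3: ψ = P/(ρg) = 116.8×1000 / (1000 × 9.81) = 11.91 m.
Total head at OW-3: h = z + ψ = 9.59 + 11.91 = 21.50 m.
Total head at OW-7: h = 23.00 − 7.05 = 15.95 m.
Head difference: h(OW-3) − h(OW-7) = 21.50 − 15.95 = 5.55 m.
Hydraulic gradient: i = |Δh| / L = 5.55 / 473 = 0.0117.

i ≈ 0.0117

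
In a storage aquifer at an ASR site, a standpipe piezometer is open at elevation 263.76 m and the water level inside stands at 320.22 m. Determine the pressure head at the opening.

Total head h = 320.22 m (the water-surface elevation in the piezometer).
Pressure head ψ = h − z = 320.22 − 263.76 = 56.46 m.

ψ ≈ 56.46 m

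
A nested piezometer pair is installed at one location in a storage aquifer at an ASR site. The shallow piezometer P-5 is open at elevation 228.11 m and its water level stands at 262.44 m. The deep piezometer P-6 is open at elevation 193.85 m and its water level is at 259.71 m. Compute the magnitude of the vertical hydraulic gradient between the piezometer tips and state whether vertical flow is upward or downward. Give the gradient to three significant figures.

Total head at P-5: h = 262.44 m (water level in the standpipe).
Total head at P-6: h = 259.71 m.
Δh = h(P-5) − h(P-6) = 262.44 − 259.71 = 2.73 m.
Vertical separation Δz = 228.11 − 193.85 = 34.26 m.
|i_v| = |Δh| / Δz = 2.73 / 34.26 = 0.0797.
Head is higher in the shallow piezometer, so vertical flow is downward (recharge condition).

|i_v| ≈ 0.0797; vertical flow is downward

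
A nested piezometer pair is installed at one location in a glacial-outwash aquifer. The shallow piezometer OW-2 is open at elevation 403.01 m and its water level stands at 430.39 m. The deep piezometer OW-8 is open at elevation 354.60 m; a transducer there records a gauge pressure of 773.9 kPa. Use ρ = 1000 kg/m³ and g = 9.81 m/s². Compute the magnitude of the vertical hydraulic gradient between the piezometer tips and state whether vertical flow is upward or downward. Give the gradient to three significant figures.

Total head at OW-2: h = 430.39 m (water level in the standpipe).
Pressure head at OW-8: ψ = P/(ρg) = 773.9×1000 / (1000 × 9.81) = 78.89 m.
Total head at OW-8: h = z + ψ = 354.60 + 78.89 = 433.49 m.
Δh = h(OW-2) − h(OW-8) = 430.39 − 433.49 = -3.10 m.
Vertical separation Δz = 403.01 − 354.60 = 48.41 m.
|i_v| = |Δh| / Δz = 3.10 / 48.41 = 0.0640.
Head is higher in the deep piezometer, so vertical flow is upward (discharge condition).

|i_v| ≈ 0.0640; vertical flow is upward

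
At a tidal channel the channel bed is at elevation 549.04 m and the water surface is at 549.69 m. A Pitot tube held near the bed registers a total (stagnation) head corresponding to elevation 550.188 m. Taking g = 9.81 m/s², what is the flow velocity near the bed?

v ≈ 3.13 m/s

Near the bed, under hydrostatic conditions, the piezometric head (z + ψ) equals the free-surface elevation, 549.69 m.
Velocity head = total − piezometric = 550.188 − 549.69 = 0.498 m.
v = √(2g·h_v) = √(2 × 9.81 × 0.498) = 3.13 m/s.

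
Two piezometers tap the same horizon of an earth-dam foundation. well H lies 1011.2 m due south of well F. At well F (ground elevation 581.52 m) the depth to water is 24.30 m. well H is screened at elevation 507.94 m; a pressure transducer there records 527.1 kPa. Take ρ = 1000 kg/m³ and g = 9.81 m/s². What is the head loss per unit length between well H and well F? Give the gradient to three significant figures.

Total head at well F: h = 581.52 − 24.30 = 557.22 m.
Pressure head at well H: ψ = P/(ρg) = 527.1×1000 / (1000 × 9.81) = 53.73 m.
Total head at well H: h = z + ψ = 507.94 + 53.73 = 561.67 m.
Head difference: h(well F) − h(well H) = 557.22 − 561.67 = -4.45 m.
Hydraulic gradient: i = |Δh| / L = 4.45 / 1011.2 = 0.00440.

i ≈ 0.00440 m/m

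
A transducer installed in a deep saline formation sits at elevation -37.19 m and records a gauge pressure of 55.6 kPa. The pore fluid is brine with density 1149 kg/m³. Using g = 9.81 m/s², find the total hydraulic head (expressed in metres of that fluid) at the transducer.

ψ = P/(ρg) = 55.6×1000 / (1149 × 9.81) = 4.93 m.
h = z + ψ = -37.19 + 4.93 = -32.26 m.

h ≈ -32.26 m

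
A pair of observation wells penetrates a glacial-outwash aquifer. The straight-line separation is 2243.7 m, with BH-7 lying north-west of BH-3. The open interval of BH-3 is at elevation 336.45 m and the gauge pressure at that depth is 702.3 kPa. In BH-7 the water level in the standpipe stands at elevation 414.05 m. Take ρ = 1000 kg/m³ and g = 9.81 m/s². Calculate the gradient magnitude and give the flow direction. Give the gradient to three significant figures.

Pressure head at BH-3: ψ = P/(ρg) = 702.3×1000 / (1000 × 9.81) = 71.59 m.
Total head at BH-3: h = z + ψ = 336.45 + 71.59 = 408.04 m.
Total head at BH-7: h = 414.05 m (water level in the piezometer is the total head).
Head difference: h(BH-3) − h(BH-7) = 408.04 − 414.05 = -6.01 m.
Hydraulic gradient: i = |Δh| / L = 6.01 / 2243.7 = 0.00268.
Flow is from higher to lower head: from BH-7 toward BH-3, i.e. toward the south-east.

i ≈ 0.00268; groundwater flows toward the south-east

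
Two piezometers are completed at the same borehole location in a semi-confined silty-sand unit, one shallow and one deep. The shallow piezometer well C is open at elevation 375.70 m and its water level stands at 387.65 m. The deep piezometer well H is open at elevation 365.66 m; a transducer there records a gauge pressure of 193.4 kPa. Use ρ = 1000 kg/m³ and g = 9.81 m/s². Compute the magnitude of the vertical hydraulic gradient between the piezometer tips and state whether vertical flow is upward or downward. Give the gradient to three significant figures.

Total head at well C: h = 387.65 m (water level in the standpipe).
Pressure head at well H: ψ = P/(ρg) = 193.4×1000 / (1000 × 9.81) = 19.71 m.
Total head at well H: h = z + ψ = 365.66 + 19.71 = 385.37 m.
Δh = h(well C) − h(well H) = 387.65 − 385.37 = 2.28 m.
Vertical separation Δz = 375.70 − 365.66 = 10.04 m.
|i_v| = |Δh| / Δz = 2.28 / 10.04 = 0.227.
Head is higher in the shallow piezometer, so vertical flow is downward (recharge condition).

|i_v| ≈ 0.227; vertical flow is downward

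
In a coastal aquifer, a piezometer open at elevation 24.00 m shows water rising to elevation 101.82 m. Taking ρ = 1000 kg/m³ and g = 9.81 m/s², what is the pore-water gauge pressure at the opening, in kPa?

Pressure head ψ = h − z = 101.82 − 24.00 = 77.82 m.
P = ρgψ = 1000 × 9.81 × 77.82 = 763414 Pa ≈ 763 kPa.

P ≈ 763 kPa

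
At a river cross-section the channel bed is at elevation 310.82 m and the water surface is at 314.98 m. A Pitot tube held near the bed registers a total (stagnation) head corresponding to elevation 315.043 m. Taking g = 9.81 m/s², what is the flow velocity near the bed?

v ≈ 1.11 m/s

Near the bed, under hydrostatic conditions, the piezometric head (z + ψ) equals the free-surface elevation, 314.98 m.
Velocity head = total − piezometric = 315.043 − 314.98 = 0.063 m.
v = √(2g·h_v) = √(2 × 9.81 × 0.063) = 1.11 m/s.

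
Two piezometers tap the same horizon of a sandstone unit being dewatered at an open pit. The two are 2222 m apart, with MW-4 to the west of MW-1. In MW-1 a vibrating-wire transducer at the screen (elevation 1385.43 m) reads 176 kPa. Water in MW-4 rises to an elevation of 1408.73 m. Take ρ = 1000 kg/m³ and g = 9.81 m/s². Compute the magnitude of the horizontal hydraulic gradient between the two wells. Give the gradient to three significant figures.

Pressure head at MW-1: ψ = P/(ρg) = 176×1000 / (1000 × 9.81) = 17.94 m.
Total head at MW-1: h = z + ψ = 1385.43 + 17.94 = 1403.37 m.
Total head at MW-4: h = 1408.73 m (water level in the piezometer is the total head).
Head difference: h(MW-1) − h(MW-4) = 1403.37 − 1408.73 = -5.36 m.
Hydraulic gradient: i = |Δh| / L = 5.36 / 2222 = 0.00241.

i ≈ 0.00241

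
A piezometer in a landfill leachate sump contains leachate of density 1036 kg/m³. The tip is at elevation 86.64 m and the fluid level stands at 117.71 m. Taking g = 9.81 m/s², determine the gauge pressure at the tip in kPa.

P ≈ 316 kPa

Pressure head ψ = h − z = 117.71 − 86.64 = 31.07 m.
P = ρgψ = 1036 × 9.81 × 31.07 = 315769 Pa ≈ 316 kPa.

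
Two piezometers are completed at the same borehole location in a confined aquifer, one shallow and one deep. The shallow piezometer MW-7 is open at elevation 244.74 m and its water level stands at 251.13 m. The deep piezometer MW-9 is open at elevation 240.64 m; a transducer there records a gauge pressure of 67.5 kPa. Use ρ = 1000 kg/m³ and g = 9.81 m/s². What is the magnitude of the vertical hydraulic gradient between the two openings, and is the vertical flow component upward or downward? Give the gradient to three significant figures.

|i_v| ≈ 0.880; vertical flow is downward

Total head at MW-7: h = 251.13 m (water level in the standpipe).
Pressure head at MW-9: ψ = P/(ρg) = 67.5×1000 / (1000 × 9.81) = 6.88 m.
Total head at MW-9: h = z + ψ = 240.64 + 6.88 = 247.52 m.
Δh = h(MW-7) − h(MW-9) = 251.13 − 247.52 = 3.61 m.
Vertical separation Δz = 244.74 − 240.64 = 4.10 m.
|i_v| = |Δh| / Δz = 3.61 / 4.10 = 0.880.
Head is higher in the shallow piezometer, so vertical flow is downward (recharge condition).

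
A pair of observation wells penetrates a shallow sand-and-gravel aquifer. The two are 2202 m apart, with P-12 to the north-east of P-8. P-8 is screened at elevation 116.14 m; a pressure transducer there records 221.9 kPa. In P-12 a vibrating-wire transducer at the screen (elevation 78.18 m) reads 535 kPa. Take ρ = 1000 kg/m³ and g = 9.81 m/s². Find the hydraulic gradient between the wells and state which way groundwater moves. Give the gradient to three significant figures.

Pressure head at P-8: ψ = P/(ρg) = 221.9×1000 / (1000 × 9.81) = 22.62 m.
Total head at P-8: h = z + ψ = 116.14 + 22.62 = 138.76 m.
Pressure head at P-12: ψ = P/(ρg) = 535×1000 / (1000 × 9.81) = 54.54 m.
Total head at P-12: h = z + ψ = 78.18 + 54.54 = 132.72 m.
Head difference: h(P-8) − h(P-12) = 138.76 − 132.72 = 6.04 m.
Hydraulic gradient: i = |Δh| / L = 6.04 / 2202 = 0.00274.
Flow is from higher to lower head: from P-8 toward P-12, i.e. toward the north-east.

i ≈ 0.00274; groundwater flows toward the north-east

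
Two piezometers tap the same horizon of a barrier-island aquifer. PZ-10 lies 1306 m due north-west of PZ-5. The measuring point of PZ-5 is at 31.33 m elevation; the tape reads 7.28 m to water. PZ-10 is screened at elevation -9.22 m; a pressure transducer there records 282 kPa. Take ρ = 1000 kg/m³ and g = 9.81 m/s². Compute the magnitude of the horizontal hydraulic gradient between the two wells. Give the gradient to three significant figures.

Total head at PZ-5: h = 31.33 − 7.28 = 24.05 m.
Pressure head at PZ-10: ψ = P/(ρg) = 282×1000 / (1000 × 9.81) = 28.75 m.
Total head at PZ-10: h = z + ψ = -9.22 + 28.75 = 19.53 m.
Head difference: h(PZ-5) − h(PZ-10) = 24.05 − 19.53 = 4.52 m.
Hydraulic gradient: i = |Δh| / L = 4.52 / 1306 = 0.00346.

i ≈ 0.00346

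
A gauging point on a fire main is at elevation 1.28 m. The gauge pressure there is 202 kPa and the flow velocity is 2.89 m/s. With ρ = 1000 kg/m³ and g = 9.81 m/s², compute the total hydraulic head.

Pressure head ψ = P/(ρg) = 202×1000 / (1000 × 9.81) = 20.59 m.
Velocity head = v²/(2g) = 2.89² / (2 × 9.81) = 0.426 m.
h = z + ψ + v²/(2g) = 1.28 + 20.59 + 0.426 = 22.30 m.

h ≈ 22.30 m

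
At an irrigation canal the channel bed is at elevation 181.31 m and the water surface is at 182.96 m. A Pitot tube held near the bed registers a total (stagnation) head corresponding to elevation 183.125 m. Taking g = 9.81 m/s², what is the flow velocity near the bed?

v ≈ 1.80 m/s

Near the bed, under hydrostatic conditions, the piezometric head (z + ψ) equals the free-surface elevation, 182.96 m.
Velocity head = total − piezometric = 183.125 − 182.96 = 0.165 m.
v = √(2g·h_v) = √(2 × 9.81 × 0.165) = 1.80 m/s.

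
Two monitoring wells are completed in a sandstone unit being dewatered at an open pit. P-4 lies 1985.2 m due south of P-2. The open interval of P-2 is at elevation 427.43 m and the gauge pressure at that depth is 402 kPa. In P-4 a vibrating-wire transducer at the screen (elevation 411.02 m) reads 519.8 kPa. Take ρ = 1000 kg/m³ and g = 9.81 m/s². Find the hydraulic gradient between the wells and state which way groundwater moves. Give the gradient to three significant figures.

i ≈ 0.00222; groundwater flows toward the south

Pressure head at P-2: ψ = P/(ρg) = 402×1000 / (1000 × 9.81) = 40.98 m.
Total head at P-2: h = z + ψ = 427.43 + 40.98 = 468.41 m.
Pressure head at P-4: ψ = P/(ρg) = 519.8×1000 / (1000 × 9.81) = 52.99 m.
Total head at P-4: h = z + ψ = 411.02 + 52.99 = 464.01 m.
Head difference: h(P-2) − h(P-4) = 468.41 − 464.01 = 4.40 m.
Hydraulic gradient: i = |Δh| / L = 4.40 / 1985.2 = 0.00222.
Flow is from higher to lower head: from P-2 toward P-4, i.e. toward the south.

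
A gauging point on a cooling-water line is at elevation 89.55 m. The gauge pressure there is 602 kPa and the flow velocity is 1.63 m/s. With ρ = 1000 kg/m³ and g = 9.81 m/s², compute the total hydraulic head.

h ≈ 151.05 m

Pressure head ψ = P/(ρg) = 602×1000 / (1000 × 9.81) = 61.37 m.
Velocity head = v²/(2g) = 1.63² / (2 × 9.81) = 0.135 m.
h = z + ψ + v²/(2g) = 89.55 + 61.37 + 0.135 = 151.05 m.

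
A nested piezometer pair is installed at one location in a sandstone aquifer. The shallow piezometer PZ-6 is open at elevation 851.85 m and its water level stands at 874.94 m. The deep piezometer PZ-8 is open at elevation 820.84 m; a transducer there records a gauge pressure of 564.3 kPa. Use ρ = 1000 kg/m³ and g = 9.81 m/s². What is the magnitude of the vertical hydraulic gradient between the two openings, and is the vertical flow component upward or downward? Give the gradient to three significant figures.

Total head at PZ-6: h = 874.94 m (water level in the standpipe).
Pressure head at PZ-8: ψ = P/(ρg) = 564.3×1000 / (1000 × 9.81) = 57.52 m.
Total head at PZ-8: h = z + ψ = 820.84 + 57.52 = 878.36 m.
Δh = h(PZ-6) − h(PZ-8) = 874.94 − 878.36 = -3.42 m.
Vertical separation Δz = 851.85 − 820.84 = 31.01 m.
|i_v| = |Δh| / Δz = 3.42 / 31.01 = 0.110.
Head is higher in the deep piezometer, so vertical flow is upward (discharge condition).

|i_v| ≈ 0.110; vertical flow is upward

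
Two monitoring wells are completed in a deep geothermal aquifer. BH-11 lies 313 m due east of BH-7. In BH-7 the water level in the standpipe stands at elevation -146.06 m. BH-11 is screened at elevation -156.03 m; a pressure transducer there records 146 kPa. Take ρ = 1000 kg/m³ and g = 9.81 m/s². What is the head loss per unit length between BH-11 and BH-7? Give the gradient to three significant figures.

Total head at BH-7: h = -146.06 m (water level in the piezometer is the total head).
Pressure head at BH-11: ψ = P/(ρg) = 146×1000 / (1000 × 9.81) = 14.88 m.
Total head at BH-11: h = z + ψ = -156.03 + 14.88 = -141.15 m.
Head difference: h(BH-7) − h(BH-11) = -146.06 − (-141.15) = -4.91 m.
Hydraulic gradient: i = |Δh| / L = 4.91 / 313 = 0.0157.

i ≈ 0.0157 m/m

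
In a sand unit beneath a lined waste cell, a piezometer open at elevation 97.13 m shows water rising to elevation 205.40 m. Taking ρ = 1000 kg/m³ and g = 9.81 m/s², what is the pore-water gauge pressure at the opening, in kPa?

Pressure head ψ = h − z = 205.40 − 97.13 = 108.27 m.
P = ρgψ = 1000 × 9.81 × 108.27 = 1062129 Pa ≈ 1060 kPa.

P ≈ 1060 kPa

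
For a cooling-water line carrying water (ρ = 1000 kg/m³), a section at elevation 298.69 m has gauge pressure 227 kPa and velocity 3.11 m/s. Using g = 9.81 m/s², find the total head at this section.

Pressure head ψ = P/(ρg) = 227×1000 / (1000 × 9.81) = 23.14 m.
Velocity head = v²/(2g) = 3.11² / (2 × 9.81) = 0.493 m.
h = z + ψ + v²/(2g) = 298.69 + 23.14 + 0.493 = 322.32 m.

h ≈ 322.32 m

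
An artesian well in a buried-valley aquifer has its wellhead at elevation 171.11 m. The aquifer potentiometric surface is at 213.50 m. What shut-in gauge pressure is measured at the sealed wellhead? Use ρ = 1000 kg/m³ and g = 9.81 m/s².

P ≈ 416 kPa

Head above the cap: Δh = 213.50 − 171.11 = 42.39 m.
P = ρgΔh = 1000 × 9.81 × 42.39 = 415846 Pa ≈ 416 kPa.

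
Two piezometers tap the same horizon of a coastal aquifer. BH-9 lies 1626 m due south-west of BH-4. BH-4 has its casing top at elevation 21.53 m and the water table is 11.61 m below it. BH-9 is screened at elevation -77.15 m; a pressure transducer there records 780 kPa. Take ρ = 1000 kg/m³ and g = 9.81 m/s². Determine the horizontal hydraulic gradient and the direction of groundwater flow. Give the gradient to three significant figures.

i ≈ 0.00465; groundwater flows toward the south-west

Total head at BH-4: h = 21.53 − 11.61 = 9.92 m.
Pressure head at BH-9: ψ = P/(ρg) = 780×1000 / (1000 × 9.81) = 79.51 m.
Total head at BH-9: h = z + ψ = -77.15 + 79.51 = 2.36 m.
Head difference: h(BH-4) − h(BH-9) = 9.92 − 2.36 = 7.56 m.
Hydraulic gradient: i = |Δh| / L = 7.56 / 1626 = 0.00465.
Flow is from higher to lower head: from BH-4 toward BH-9, i.e. toward the south-west.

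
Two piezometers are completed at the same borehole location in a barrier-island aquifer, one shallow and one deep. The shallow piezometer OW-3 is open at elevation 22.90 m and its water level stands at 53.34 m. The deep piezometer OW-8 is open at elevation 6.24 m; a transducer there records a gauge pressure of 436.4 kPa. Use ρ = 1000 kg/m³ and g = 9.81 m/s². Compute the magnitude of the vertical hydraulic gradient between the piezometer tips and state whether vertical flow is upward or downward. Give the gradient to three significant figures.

Total head at OW-3: h = 53.34 m (water level in the standpipe).
Pressure head at OW-8: ψ = P/(ρg) = 436.4×1000 / (1000 × 9.81) = 44.49 m.
Total head at OW-8: h = z + ψ = 6.24 + 44.49 = 50.73 m.
Δh = h(OW-3) − h(OW-8) = 53.34 − 50.73 = 2.61 m.
Vertical separation Δz = 22.90 − 6.24 = 16.66 m.
|i_v| = |Δh| / Δz = 2.61 / 16.66 = 0.157.
Head is higher in the shallow piezometer, so vertical flow is downward (recharge condition).

|i_v| ≈ 0.157; vertical flow is downward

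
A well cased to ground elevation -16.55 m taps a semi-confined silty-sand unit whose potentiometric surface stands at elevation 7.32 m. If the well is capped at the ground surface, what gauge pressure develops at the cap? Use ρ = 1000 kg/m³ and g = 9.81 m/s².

Head above the cap: Δh = 7.32 − (-16.55) = 23.87 m.
P = ρgΔh = 1000 × 9.81 × 23.87 = 234165 Pa ≈ 234 kPa.

P ≈ 234 kPa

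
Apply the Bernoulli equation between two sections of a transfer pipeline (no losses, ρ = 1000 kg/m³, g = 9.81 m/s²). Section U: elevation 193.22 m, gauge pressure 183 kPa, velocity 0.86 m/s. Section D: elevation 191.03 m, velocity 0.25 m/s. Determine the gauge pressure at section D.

P₂ ≈ 205 kPa

Pressure head at U: ψ₁ = P₁/(ρg) = 183×1000 / (1000 × 9.81) = 18.65 m.
Velocity heads: v₁²/2g = 0.86²/19.62 = 0.038 m; v₂²/2g = 0.25²/19.62 = 0.003 m.
Total head H = z₁ + ψ₁ + v₁²/2g = 193.22 + 18.65 + 0.038 = 211.91 m.
ψ₂ = H − z₂ − v₂²/2g = 211.91 − 191.03 − 0.003 = 20.88 m.
P₂ = ρgψ₂ = 1000 × 9.81 × 20.88 ≈ 205 kPa.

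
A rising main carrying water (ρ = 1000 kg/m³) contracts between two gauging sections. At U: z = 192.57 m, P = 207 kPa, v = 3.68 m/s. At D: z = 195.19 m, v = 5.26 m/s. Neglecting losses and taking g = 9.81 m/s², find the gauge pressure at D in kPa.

Pressure head at U: ψ₁ = P₁/(ρg) = 207×1000 / (1000 × 9.81) = 21.10 m.
Velocity heads: v₁²/2g = 3.68²/19.62 = 0.690 m; v₂²/2g = 5.26²/19.62 = 1.410 m.
Total head H = z₁ + ψ₁ + v₁²/2g = 192.57 + 21.10 + 0.690 = 214.36 m.
ψ₂ = H − z₂ − v₂²/2g = 214.36 − 195.19 − 1.410 = 17.76 m.
P₂ = ρgψ₂ = 1000 × 9.81 × 17.76 ≈ 174 kPa.

P₂ ≈ 174 kPa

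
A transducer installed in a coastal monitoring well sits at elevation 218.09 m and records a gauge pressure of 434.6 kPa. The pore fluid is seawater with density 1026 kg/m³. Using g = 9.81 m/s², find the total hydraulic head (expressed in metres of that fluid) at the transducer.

h ≈ 261.27 m

ψ = P/(ρg) = 434.6×1000 / (1026 × 9.81) = 43.18 m.
h = z + ψ = 218.09 + 43.18 = 261.27 m.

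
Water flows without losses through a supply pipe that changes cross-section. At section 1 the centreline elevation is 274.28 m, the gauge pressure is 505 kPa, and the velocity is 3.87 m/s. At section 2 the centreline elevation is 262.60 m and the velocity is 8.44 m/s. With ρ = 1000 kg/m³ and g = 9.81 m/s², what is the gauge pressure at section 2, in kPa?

P₂ ≈ 591 kPa

Pressure head at 1: ψ₁ = P₁/(ρg) = 505×1000 / (1000 × 9.81) = 51.48 m.
Velocity heads: v₁²/2g = 3.87²/19.62 = 0.763 m; v₂²/2g = 8.44²/19.62 = 3.631 m.
Total head H = z₁ + ψ₁ + v₁²/2g = 274.28 + 51.48 + 0.763 = 326.52 m.
ψ₂ = H − z₂ − v₂²/2g = 326.52 − 262.60 − 3.631 = 60.29 m.
P₂ = ρgψ₂ = 1000 × 9.81 × 60.29 ≈ 591 kPa.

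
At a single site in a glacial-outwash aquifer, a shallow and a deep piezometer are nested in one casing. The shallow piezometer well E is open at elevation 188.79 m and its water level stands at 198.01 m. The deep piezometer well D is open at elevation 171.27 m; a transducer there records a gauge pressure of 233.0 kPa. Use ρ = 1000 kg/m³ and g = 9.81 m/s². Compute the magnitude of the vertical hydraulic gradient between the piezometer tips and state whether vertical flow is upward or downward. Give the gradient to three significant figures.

Total head at well E: h = 198.01 m (water level in the standpipe).
Pressure head at well D: ψ = P/(ρg) = 233.0×1000 / (1000 × 9.81) = 23.75 m.
Total head at well D: h = z + ψ = 171.27 + 23.75 = 195.02 m.
Δh = h(well E) − h(well D) = 198.01 − 195.02 = 2.99 m.
Vertical separation Δz = 188.79 − 171.27 = 17.52 m.
|i_v| = |Δh| / Δz = 2.99 / 17.52 = 0.171.
Head is higher in the shallow piezometer, so vertical flow is downward (recharge condition).

|i_v| ≈ 0.171; vertical flow is downward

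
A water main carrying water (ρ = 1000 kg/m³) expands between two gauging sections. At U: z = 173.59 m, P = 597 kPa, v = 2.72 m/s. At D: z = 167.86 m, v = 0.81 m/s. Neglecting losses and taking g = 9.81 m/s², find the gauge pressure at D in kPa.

Pressure head at U: ψ₁ = P₁/(ρg) = 597×1000 / (1000 × 9.81) = 60.86 m.
Velocity heads: v₁²/2g = 2.72²/19.62 = 0.377 m; v₂²/2g = 0.81²/19.62 = 0.033 m.
Total head H = z₁ + ψ₁ + v₁²/2g = 173.59 + 60.86 + 0.377 = 234.83 m.
ψ₂ = H − z₂ − v₂²/2g = 234.83 − 167.86 − 0.033 = 66.94 m.
P₂ = ρgψ₂ = 1000 × 9.81 × 66.94 ≈ 657 kPa.

P₂ ≈ 657 kPa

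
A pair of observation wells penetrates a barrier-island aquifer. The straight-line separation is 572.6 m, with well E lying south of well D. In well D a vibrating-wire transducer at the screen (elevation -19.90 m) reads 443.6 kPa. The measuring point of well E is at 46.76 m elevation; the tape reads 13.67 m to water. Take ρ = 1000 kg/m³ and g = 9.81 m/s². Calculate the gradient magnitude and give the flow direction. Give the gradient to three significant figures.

Pressure head at well D: ψ = P/(ρg) = 443.6×1000 / (1000 × 9.81) = 45.22 m.
Total head at well D: h = z + ψ = -19.90 + 45.22 = 25.32 m.
Total head at well E: h = 46.76 − 13.67 = 33.09 m.
Head difference: h(well D) − h(well E) = 25.32 − 33.09 = -7.77 m.
Hydraulic gradient: i = |Δh| / L = 7.77 / 572.6 = 0.0136.
Flow is from higher to lower head: from well E toward well D, i.e. toward the north.

i ≈ 0.0136; groundwater flows toward the north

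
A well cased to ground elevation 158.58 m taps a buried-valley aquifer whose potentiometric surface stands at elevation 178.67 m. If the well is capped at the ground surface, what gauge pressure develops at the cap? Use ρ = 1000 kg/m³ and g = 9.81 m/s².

P ≈ 197 kPa

Head above the cap: Δh = 178.67 − 158.58 = 20.09 m.
P = ρgΔh = 1000 × 9.81 × 20.09 = 197083 Pa ≈ 197 kPa.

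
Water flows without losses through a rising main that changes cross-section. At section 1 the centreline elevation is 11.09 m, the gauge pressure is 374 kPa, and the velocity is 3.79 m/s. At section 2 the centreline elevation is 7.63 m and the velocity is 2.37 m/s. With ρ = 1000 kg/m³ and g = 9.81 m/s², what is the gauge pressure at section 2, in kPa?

Pressure head at 1: ψ₁ = P₁/(ρg) = 374×1000 / (1000 × 9.81) = 38.12 m.
Velocity heads: v₁²/2g = 3.79²/19.62 = 0.732 m; v₂²/2g = 2.37²/19.62 = 0.286 m.
Total head H = z₁ + ψ₁ + v₁²/2g = 11.09 + 38.12 + 0.732 = 49.94 m.
ψ₂ = H − z₂ − v₂²/2g = 49.94 − 7.63 − 0.286 = 42.02 m.
P₂ = ρgψ₂ = 1000 × 9.81 × 42.02 ≈ 412 kPa.

P₂ ≈ 412 kPa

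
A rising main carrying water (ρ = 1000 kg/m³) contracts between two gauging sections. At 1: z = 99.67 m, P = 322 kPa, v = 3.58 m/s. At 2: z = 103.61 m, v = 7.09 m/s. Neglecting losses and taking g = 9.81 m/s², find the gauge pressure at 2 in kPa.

Pressure head at 1: ψ₁ = P₁/(ρg) = 322×1000 / (1000 × 9.81) = 32.82 m.
Velocity heads: v₁²/2g = 3.58²/19.62 = 0.653 m; v₂²/2g = 7.09²/19.62 = 2.562 m.
Total head H = z₁ + ψ₁ + v₁²/2g = 99.67 + 32.82 + 0.653 = 133.14 m.
ψ₂ = H − z₂ − v₂²/2g = 133.14 − 103.61 − 2.562 = 26.97 m.
P₂ = ρgψ₂ = 1000 × 9.81 × 26.97 ≈ 265 kPa.

P₂ ≈ 265 kPa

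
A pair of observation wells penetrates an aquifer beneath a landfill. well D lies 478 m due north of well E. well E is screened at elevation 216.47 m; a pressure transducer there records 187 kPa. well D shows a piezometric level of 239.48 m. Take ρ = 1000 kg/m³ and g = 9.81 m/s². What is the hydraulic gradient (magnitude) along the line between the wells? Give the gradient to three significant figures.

Pressure head at well E: ψ = P/(ρg) = 187×1000 / (1000 × 9.81) = 19.06 m.
Total head at well E: h = z + ψ = 216.47 + 19.06 = 235.53 m.
Total head at well D: h = 239.48 m (water level in the piezometer is the total head).
Head difference: h(well E) − h(well D) = 235.53 − 239.48 = -3.95 m.
Hydraulic gradient: i = |Δh| / L = 3.95 / 478 = 0.00826.

i ≈ 0.00826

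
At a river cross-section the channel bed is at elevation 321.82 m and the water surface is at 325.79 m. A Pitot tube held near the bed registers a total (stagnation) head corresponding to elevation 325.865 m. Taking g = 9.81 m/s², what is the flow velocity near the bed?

v ≈ 1.21 m/s

Near the bed, under hydrostatic conditions, the piezometric head (z + ψ) equals the free-surface elevation, 325.79 m.
Velocity head = total − piezometric = 325.865 − 325.79 = 0.075 m.
v = √(2g·h_v) = √(2 × 9.81 × 0.075) = 1.21 m/s.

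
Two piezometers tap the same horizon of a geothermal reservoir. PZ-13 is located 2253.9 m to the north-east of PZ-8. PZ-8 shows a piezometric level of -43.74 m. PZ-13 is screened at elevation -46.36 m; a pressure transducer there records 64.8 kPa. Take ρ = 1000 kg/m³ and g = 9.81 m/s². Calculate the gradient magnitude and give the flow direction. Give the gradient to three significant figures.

i ≈ 0.00177; groundwater flows toward the south-west

Total head at PZ-8: h = -43.74 m (water level in the piezometer is the total head).
Pressure head at PZ-13: ψ = P/(ρg) = 64.8×1000 / (1000 × 9.81) = 6.61 m.
Total head at PZ-13: h = z + ψ = -46.36 + 6.61 = -39.75 m.
Head difference: h(PZ-8) − h(PZ-13) = -43.74 − (-39.75) = -3.99 m.
Hydraulic gradient: i = |Δh| / L = 3.99 / 2253.9 = 0.00177.
Flow is from higher to lower head: from PZ-13 toward PZ-8, i.e. toward the south-west.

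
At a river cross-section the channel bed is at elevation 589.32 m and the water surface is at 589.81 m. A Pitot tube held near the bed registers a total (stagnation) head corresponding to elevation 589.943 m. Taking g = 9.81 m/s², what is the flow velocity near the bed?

v ≈ 1.62 m/s

Near the bed, under hydrostatic conditions, the piezometric head (z + ψ) equals the free-surface elevation, 589.81 m.
Velocity head = total − piezometric = 589.943 − 589.81 = 0.133 m.
v = √(2g·h_v) = √(2 × 9.81 × 0.133) = 1.62 m/s.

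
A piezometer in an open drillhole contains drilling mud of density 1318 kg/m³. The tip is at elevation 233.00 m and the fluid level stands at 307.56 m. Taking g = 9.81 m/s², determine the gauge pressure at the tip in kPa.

Pressure head ψ = h − z = 307.56 − 233.00 = 74.56 m.
P = ρgψ = 1318 × 9.81 × 74.56 = 964029 Pa ≈ 964 kPa.

P ≈ 964 kPa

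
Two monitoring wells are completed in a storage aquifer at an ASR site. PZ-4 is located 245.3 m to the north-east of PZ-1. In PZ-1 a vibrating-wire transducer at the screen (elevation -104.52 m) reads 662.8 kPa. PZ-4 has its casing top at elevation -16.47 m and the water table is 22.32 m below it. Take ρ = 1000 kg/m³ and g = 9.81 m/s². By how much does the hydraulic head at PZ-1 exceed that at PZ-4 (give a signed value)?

Δh ≈ 1.83 m

Pressure head at PZ-1: ψ = P/(ρg) = 662.8×1000 / (1000 × 9.81) = 67.56 m.
Total head at PZ-1: h = z + ψ = -104.52 + 67.56 = -36.96 m.
Total head at PZ-4: h = -16.47 − 22.32 = -38.79 m.
Head difference: h(PZ-1) − h(PZ-4) = -36.96 − (-38.79) = 1.83 m.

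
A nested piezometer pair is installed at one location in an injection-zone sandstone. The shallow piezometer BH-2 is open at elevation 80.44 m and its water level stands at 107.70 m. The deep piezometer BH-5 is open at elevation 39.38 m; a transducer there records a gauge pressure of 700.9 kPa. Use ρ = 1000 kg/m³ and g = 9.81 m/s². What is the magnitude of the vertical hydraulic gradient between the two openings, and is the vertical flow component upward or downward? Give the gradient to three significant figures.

Total head at BH-2: h = 107.70 m (water level in the standpipe).
Pressure head at BH-5: ψ = P/(ρg) = 700.9×1000 / (1000 × 9.81) = 71.45 m.
Total head at BH-5: h = z + ψ = 39.38 + 71.45 = 110.83 m.
Δh = h(BH-2) − h(BH-5) = 107.70 − 110.83 = -3.13 m.
Vertical separation Δz = 80.44 − 39.38 = 41.06 m.
|i_v| = |Δh| / Δz = 3.13 / 41.06 = 0.0762.
Head is higher in the deep piezometer, so vertical flow is upward (discharge condition).

|i_v| ≈ 0.0762; vertical flow is upward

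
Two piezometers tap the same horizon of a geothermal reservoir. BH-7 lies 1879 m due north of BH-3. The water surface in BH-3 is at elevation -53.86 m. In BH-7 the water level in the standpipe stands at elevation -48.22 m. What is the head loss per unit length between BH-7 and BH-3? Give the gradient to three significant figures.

i ≈ 0.00300 m/m

Total head at BH-3: h = -53.86 m (water level in the piezometer is the total head).
Total head at BH-7: h = -48.22 m (water level in the piezometer is the total head).
Head difference: h(BH-3) − h(BH-7) = -53.86 − (-48.22) = -5.64 m.
Hydraulic gradient: i = |Δh| / L = 5.64 / 1879 = 0.00300.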